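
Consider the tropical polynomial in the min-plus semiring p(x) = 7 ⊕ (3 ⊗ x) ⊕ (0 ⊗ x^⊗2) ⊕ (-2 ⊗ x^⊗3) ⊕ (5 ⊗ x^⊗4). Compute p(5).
p(5) = 7

A tropical monomial a ⊗ x^⊗i evaluates to a + i · x. Evaluating each term at x = 5:
  Term 0 contributes 7 + 0 · 5 = 7
  Term 1 contributes 3 + 1 · 5 = 8
  Term 2 contributes 0 + 2 · 5 = 10
  Term 3 contributes -2 + 3 · 5 = 13
  Term 4 contributes 5 + 4 · 5 = 25
p(5) = ⊕ of these = min[7, 8, 10, 13, 25] = 7.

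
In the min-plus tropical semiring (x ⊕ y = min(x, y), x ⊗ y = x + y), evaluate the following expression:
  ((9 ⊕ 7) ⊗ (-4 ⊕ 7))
((9 ⊕ 7) ⊗ (-4 ⊕ 7)) = 3

Expand innermost to outermost. Recall ⊕ takes the minimum of its arguments and ⊗ takes their sum. Working out the expression ((9 ⊕ 7) ⊗ (-4 ⊕ 7)) gives 3.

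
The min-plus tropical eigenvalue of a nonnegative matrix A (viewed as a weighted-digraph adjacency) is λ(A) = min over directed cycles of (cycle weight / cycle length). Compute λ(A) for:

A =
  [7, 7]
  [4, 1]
λ(A) = 1

Enumerate directed cycles and compute their means (weight / length). Sample:
  cycle 0 → 0: weight = 7, length = 1, mean = 7/1 ≈ 7.000
  cycle 1 → 1: weight = 1, length = 1, mean = 1/1 ≈ 1.000
  cycle 0 → 1 → 0: weight = 11, length = 2, mean = 11/2 ≈ 5.500
  cycle 1 → 0 → 1: weight = 11, length = 2, mean = 11/2 ≈ 5.500
Minimum mean = 1.000, attained e.g. along the cycle 1 → 1 with weight 1 and length 1. So λ(A) = 1/1 = 1.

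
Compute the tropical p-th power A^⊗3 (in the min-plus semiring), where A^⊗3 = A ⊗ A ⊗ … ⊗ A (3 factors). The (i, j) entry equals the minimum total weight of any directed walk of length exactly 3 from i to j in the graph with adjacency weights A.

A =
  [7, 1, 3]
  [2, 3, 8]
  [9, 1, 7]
A^⊗3 =
  [6, 4, 6]
  [5, 6, 8]
  [6, 4, 6]

Each entry (A^⊗3)_ij equals the minimum over all length-3 walks i = v_0 → v_1 → … → v_3 = j of Σ_t A[v_t][v_{t+1}]. For example, for (i, j) = (0, 2) we minimise over 9 possible intermediate vertex sequences; the minimum is 6, attained along the walk 0 → 1 → 0 → 2.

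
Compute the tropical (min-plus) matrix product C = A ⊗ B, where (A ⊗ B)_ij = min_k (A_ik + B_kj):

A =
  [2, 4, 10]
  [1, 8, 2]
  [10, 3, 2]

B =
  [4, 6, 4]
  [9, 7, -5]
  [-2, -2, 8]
A ⊗ B =
  [6, 8, -1]
  [0, 0, 3]
  [0, 0, -2]

Apply the min-plus product entry-by-entry:
  C[0][0] = min over k of (A[0][0] + B[0][0] = 2 + 4 = 6, A[0][1] + B[1][0] = 4 + 9 = 13, A[0][2] + B[2][0] = 10 + -2 = 8) = 6 (attained at k = 0)
  C[0][1] = min over k of (A[0][0] + B[0][1] = 2 + 6 = 8, A[0][1] + B[1][1] = 4 + 7 = 11, A[0][2] + B[2][1] = 10 + -2 = 8) = 8 (attained at k = 0)
  C[0][2] = min over k of (A[0][0] + B[0][2] = 2 + 4 = 6, A[0][1] + B[1][2] = 4 + -5 = -1, A[0][2] + B[2][2] = 10 + 8 = 18) = -1 (attained at k = 1)
  C[1][0] = min over k of (A[1][0] + B[0][0] = 1 + 4 = 5, A[1][1] + B[1][0] = 8 + 9 = 17, A[1][2] + B[2][0] = 2 + -2 = 0) = 0 (attained at k = 2)
  C[1][1] = min over k of (A[1][0] + B[0][1] = 1 + 6 = 7, A[1][1] + B[1][1] = 8 + 7 = 15, A[1][2] + B[2][1] = 2 + -2 = 0) = 0 (attained at k = 2)
  C[1][2] = min over k of (A[1][0] + B[0][2] = 1 + 4 = 5, A[1][1] + B[1][2] = 8 + -5 = 3, A[1][2] + B[2][2] = 2 + 8 = 10) = 3 (attained at k = 1)
  C[2][0] = min over k of (A[2][0] + B[0][0] = 10 + 4 = 14, A[2][1] + B[1][0] = 3 + 9 = 12, A[2][2] + B[2][0] = 2 + -2 = 0) = 0 (attained at k = 2)
  C[2][1] = min over k of (A[2][0] + B[0][1] = 10 + 6 = 16, A[2][1] + B[1][1] = 3 + 7 = 10, A[2][2] + B[2][1] = 2 + -2 = 0) = 0 (attained at k = 2)
  C[2][2] = min over k of (A[2][0] + B[0][2] = 10 + 4 = 14, A[2][1] + B[1][2] = 3 + -5 = -2, A[2][2] + B[2][2] = 2 + 8 = 10) = -2 (attained at k = 1)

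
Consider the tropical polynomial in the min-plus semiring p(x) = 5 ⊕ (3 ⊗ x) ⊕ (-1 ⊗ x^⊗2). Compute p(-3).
p(-3) = -7

A tropical monomial a ⊗ x^⊗i evaluates to a + i · x. Evaluating each term at x = -3:
  Term 0 contributes 5 + 0 · -3 = 5
  Term 1 contributes 3 + 1 · -3 = 0
  Term 2 contributes -1 + 2 · -3 = -7
p(-3) = ⊕ of these = min[5, 0, -7] = -7.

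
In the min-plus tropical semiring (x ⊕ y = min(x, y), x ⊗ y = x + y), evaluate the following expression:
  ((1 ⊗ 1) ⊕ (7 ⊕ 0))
((1 ⊗ 1) ⊕ (7 ⊕ 0)) = 0

Expand innermost to outermost. Recall ⊕ takes the minimum of its arguments and ⊗ takes their sum. Working out the expression ((1 ⊗ 1) ⊕ (7 ⊕ 0)) gives 0.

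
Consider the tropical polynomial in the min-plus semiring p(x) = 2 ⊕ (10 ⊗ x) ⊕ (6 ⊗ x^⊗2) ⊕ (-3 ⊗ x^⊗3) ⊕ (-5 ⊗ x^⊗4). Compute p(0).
p(0) = -5

A tropical monomial a ⊗ x^⊗i evaluates to a + i · x. Evaluating each term at x = 0:
  Term 0 contributes 2 + 0 · 0 = 2
  Term 1 contributes 10 + 1 · 0 = 10
  Term 2 contributes 6 + 2 · 0 = 6
  Term 3 contributes -3 + 3 · 0 = -3
  Term 4 contributes -5 + 4 · 0 = -5
p(0) = ⊕ of these = min[2, 10, 6, -3, -5] = -5.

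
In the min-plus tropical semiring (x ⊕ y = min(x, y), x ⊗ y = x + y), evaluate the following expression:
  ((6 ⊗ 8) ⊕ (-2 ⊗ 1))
((6 ⊗ 8) ⊕ (-2 ⊗ 1)) = -1

Expand innermost to outermost. Recall ⊕ takes the minimum of its arguments and ⊗ takes their sum. Working out the expression ((6 ⊗ 8) ⊕ (-2 ⊗ 1)) gives -1.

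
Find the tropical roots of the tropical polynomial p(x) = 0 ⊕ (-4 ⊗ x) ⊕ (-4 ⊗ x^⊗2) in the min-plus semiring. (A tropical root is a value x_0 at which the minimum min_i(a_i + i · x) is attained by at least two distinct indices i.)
Roots: {0, 4}

Each tropical root is a break point of the lower envelope of the lines y = a_i + i · x (there are 3 lines, with slopes 0, 1, ..., 2). Only the lines that attain the minimum somewhere contribute to roots; other lines are dominated. Here the surviving (envelope) indices are i = 2, i = 1, i = 0.
Intersections between consecutive envelope lines give the roots: for adjacent envelope indices i < j the intersection is x = (a_i − a_j) / (j − i). Reading off the sorted break points: {0, 4}.
Verification: at each break x_0, at least two indices attain the minimum of min_i(a_i + i · x_0).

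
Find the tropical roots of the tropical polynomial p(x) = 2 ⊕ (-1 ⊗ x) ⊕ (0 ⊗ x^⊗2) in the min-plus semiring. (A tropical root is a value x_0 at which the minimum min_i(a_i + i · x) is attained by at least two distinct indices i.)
Roots: {-1, 3}

Each tropical root is a break point of the lower envelope of the lines y = a_i + i · x (there are 3 lines, with slopes 0, 1, ..., 2). Only the lines that attain the minimum somewhere contribute to roots; other lines are dominated. Here the surviving (envelope) indices are i = 2, i = 1, i = 0.
Intersections between consecutive envelope lines give the roots: for adjacent envelope indices i < j the intersection is x = (a_i − a_j) / (j − i). Reading off the sorted break points: {-1, 3}.
Verification: at each break x_0, at least two indices attain the minimum of min_i(a_i + i · x_0).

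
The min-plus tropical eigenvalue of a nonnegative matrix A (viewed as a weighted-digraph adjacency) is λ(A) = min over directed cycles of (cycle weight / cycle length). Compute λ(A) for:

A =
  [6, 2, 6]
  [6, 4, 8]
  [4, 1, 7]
λ(A) = 4

Enumerate directed cycles and compute their means (weight / length). Sample:
  cycle 0 → 0: weight = 6, length = 1, mean = 6/1 ≈ 6.000
  cycle 1 → 1: weight = 4, length = 1, mean = 4/1 ≈ 4.000
  cycle 2 → 2: weight = 7, length = 1, mean = 7/1 ≈ 7.000
  cycle 0 → 1 → 0: weight = 8, length = 2, mean = 8/2 ≈ 4.000
  cycle 0 → 2 → 0: weight = 10, length = 2, mean = 10/2 ≈ 5.000
  cycle 1 → 0 → 1: weight = 8, length = 2, mean = 8/2 ≈ 4.000
Minimum mean = 4.000, attained e.g. along the cycle 1 → 1 with weight 4 and length 1. So λ(A) = 4/1 = 4.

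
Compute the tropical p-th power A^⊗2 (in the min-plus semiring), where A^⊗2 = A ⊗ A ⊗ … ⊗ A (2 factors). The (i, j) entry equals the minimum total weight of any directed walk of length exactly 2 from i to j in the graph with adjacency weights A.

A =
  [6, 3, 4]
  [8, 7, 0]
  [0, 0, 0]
A^⊗2 =
  [4, 4, 3]
  [0, 0, 0]
  [0, 0, 0]

Each entry (A^⊗2)_ij equals the minimum over all length-2 walks i = v_0 → v_1 → … → v_2 = j of Σ_t A[v_t][v_{t+1}]. For example, for (i, j) = (0, 2) we minimise over 3 possible intermediate vertex sequences; the minimum is 3, attained along the walk 0 → 1 → 2.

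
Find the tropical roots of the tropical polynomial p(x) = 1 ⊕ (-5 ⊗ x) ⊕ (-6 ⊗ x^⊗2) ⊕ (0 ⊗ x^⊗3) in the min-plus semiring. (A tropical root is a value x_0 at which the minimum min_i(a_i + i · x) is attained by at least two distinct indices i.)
Roots: {-6, 1, 6}

Each tropical root is a break point of the lower envelope of the lines y = a_i + i · x (there are 4 lines, with slopes 0, 1, ..., 3). Only the lines that attain the minimum somewhere contribute to roots; other lines are dominated. Here the surviving (envelope) indices are i = 3, i = 2, i = 1, i = 0.
Intersections between consecutive envelope lines give the roots: for adjacent envelope indices i < j the intersection is x = (a_i − a_j) / (j − i). Reading off the sorted break points: {-6, 1, 6}.
Verification: at each break x_0, at least two indices attain the minimum of min_i(a_i + i · x_0).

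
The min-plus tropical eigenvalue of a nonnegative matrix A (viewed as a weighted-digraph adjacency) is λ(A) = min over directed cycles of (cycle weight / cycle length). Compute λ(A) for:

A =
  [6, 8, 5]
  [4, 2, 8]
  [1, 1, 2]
λ(A) = 2

Enumerate directed cycles and compute their means (weight / length). Sample:
  cycle 0 → 0: weight = 6, length = 1, mean = 6/1 ≈ 6.000
  cycle 1 → 1: weight = 2, length = 1, mean = 2/1 ≈ 2.000
  cycle 2 → 2: weight = 2, length = 1, mean = 2/1 ≈ 2.000
  cycle 0 → 1 → 0: weight = 12, length = 2, mean = 12/2 ≈ 6.000
  cycle 0 → 2 → 0: weight = 6, length = 2, mean = 6/2 ≈ 3.000
  cycle 1 → 0 → 1: weight = 12, length = 2, mean = 12/2 ≈ 6.000
Minimum mean = 2.000, attained e.g. along the cycle 1 → 1 with weight 2 and length 1. So λ(A) = 2/1 = 2.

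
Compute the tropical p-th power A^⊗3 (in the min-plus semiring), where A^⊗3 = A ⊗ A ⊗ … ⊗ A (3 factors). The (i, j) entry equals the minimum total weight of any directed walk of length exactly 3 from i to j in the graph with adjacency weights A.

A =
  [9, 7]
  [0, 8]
A^⊗3 =
  [15, 14]
  [7, 15]

Each entry (A^⊗3)_ij equals the minimum over all length-3 walks i = v_0 → v_1 → … → v_3 = j of Σ_t A[v_t][v_{t+1}]. For example, for (i, j) = (0, 1) we minimise over 4 possible intermediate vertex sequences; the minimum is 14, attained along the walk 0 → 1 → 0 → 1.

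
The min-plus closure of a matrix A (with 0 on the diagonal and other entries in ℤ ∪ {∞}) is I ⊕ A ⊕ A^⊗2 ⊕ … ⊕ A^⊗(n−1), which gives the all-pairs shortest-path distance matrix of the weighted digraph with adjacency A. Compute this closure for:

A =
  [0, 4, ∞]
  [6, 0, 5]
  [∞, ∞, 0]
Closure =
  [0, 4, 9]
  [6, 0, 5]
  [∞, ∞, 0]

This is the Floyd-Warshall all-pairs shortest-path computation. For each intermediate vertex k = 0, 1, …, 2, update dist[i][j] ← min(dist[i][j], dist[i][k] + dist[k][j]). The final matrix gives, for each (i, j), the minimum total weight of any directed path from i to j (possibly empty when i = j).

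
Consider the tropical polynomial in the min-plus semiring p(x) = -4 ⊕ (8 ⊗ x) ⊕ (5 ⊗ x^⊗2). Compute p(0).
p(0) = -4

A tropical monomial a ⊗ x^⊗i evaluates to a + i · x. Evaluating each term at x = 0:
  Term 0 contributes -4 + 0 · 0 = -4
  Term 1 contributes 8 + 1 · 0 = 8
  Term 2 contributes 5 + 2 · 0 = 5
p(0) = ⊕ of these = min[-4, 8, 5] = -4.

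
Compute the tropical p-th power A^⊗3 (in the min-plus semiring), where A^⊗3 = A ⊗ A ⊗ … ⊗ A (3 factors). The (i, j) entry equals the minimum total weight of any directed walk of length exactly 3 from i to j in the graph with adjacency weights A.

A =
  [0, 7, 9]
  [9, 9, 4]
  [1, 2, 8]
A^⊗3 =
  [0, 7, 9]
  [5, 12, 10]
  [1, 8, 10]

Each entry (A^⊗3)_ij equals the minimum over all length-3 walks i = v_0 → v_1 → … → v_3 = j of Σ_t A[v_t][v_{t+1}]. For example, for (i, j) = (0, 2) we minimise over 9 possible intermediate vertex sequences; the minimum is 9, attained along the walk 0 → 0 → 0 → 2.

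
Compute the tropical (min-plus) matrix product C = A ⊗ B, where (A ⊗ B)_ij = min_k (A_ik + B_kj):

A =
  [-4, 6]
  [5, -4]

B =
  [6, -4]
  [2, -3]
A ⊗ B =
  [2, -8]
  [-2, -7]

Apply the min-plus product entry-by-entry:
  C[0][0] = min over k of (A[0][0] + B[0][0] = -4 + 6 = 2, A[0][1] + B[1][0] = 6 + 2 = 8) = 2 (attained at k = 0)
  C[0][1] = min over k of (A[0][0] + B[0][1] = -4 + -4 = -8, A[0][1] + B[1][1] = 6 + -3 = 3) = -8 (attained at k = 0)
  C[1][0] = min over k of (A[1][0] + B[0][0] = 5 + 6 = 11, A[1][1] + B[1][0] = -4 + 2 = -2) = -2 (attained at k = 1)
  C[1][1] = min over k of (A[1][0] + B[0][1] = 5 + -4 = 1, A[1][1] + B[1][1] = -4 + -3 = -7) = -7 (attained at k = 1)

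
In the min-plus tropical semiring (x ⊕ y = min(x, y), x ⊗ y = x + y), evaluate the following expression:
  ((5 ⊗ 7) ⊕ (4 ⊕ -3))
((5 ⊗ 7) ⊕ (4 ⊕ -3)) = -3

Expand innermost to outermost. Recall ⊕ takes the minimum of its arguments and ⊗ takes their sum. Working out the expression ((5 ⊗ 7) ⊕ (4 ⊕ -3)) gives -3.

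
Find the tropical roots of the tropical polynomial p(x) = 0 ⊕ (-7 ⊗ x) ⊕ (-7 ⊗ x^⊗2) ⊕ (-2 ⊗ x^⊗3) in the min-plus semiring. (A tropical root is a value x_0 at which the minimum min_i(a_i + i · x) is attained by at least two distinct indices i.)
Roots: {-5, 0, 7}

Each tropical root is a break point of the lower envelope of the lines y = a_i + i · x (there are 4 lines, with slopes 0, 1, ..., 3). Only the lines that attain the minimum somewhere contribute to roots; other lines are dominated. Here the surviving (envelope) indices are i = 3, i = 2, i = 1, i = 0.
Intersections between consecutive envelope lines give the roots: for adjacent envelope indices i < j the intersection is x = (a_i − a_j) / (j − i). Reading off the sorted break points: {-5, 0, 7}.
Verification: at each break x_0, at least two indices attain the minimum of min_i(a_i + i · x_0).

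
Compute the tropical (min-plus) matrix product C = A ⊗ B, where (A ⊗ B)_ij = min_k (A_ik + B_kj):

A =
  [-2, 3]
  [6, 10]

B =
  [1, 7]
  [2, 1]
A ⊗ B =
  [-1, 4]
  [7, 11]

Apply the min-plus product entry-by-entry:
  C[0][0] = min over k of (A[0][0] + B[0][0] = -2 + 1 = -1, A[0][1] + B[1][0] = 3 + 2 = 5) = -1 (attained at k = 0)
  C[0][1] = min over k of (A[0][0] + B[0][1] = -2 + 7 = 5, A[0][1] + B[1][1] = 3 + 1 = 4) = 4 (attained at k = 1)
  C[1][0] = min over k of (A[1][0] + B[0][0] = 6 + 1 = 7, A[1][1] + B[1][0] = 10 + 2 = 12) = 7 (attained at k = 0)
  C[1][1] = min over k of (A[1][0] + B[0][1] = 6 + 7 = 13, A[1][1] + B[1][1] = 10 + 1 = 11) = 11 (attained at k = 1)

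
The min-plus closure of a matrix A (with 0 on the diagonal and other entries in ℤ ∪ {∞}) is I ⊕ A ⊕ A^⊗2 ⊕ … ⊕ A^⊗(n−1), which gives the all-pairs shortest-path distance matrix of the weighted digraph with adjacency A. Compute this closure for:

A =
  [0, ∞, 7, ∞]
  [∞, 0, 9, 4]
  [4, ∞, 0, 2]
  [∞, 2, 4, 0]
Closure =
  [0, 11, 7, 9]
  [12, 0, 8, 4]
  [4, 4, 0, 2]
  [8, 2, 4, 0]

This is the Floyd-Warshall all-pairs shortest-path computation. For each intermediate vertex k = 0, 1, …, 3, update dist[i][j] ← min(dist[i][j], dist[i][k] + dist[k][j]). The final matrix gives, for each (i, j), the minimum total weight of any directed path from i to j (possibly empty when i = j).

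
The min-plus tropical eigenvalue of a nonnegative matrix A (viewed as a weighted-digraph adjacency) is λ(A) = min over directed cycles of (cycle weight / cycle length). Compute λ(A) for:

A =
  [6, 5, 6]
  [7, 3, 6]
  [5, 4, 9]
λ(A) = 3

Enumerate directed cycles and compute their means (weight / length). Sample:
  cycle 0 → 0: weight = 6, length = 1, mean = 6/1 ≈ 6.000
  cycle 1 → 1: weight = 3, length = 1, mean = 3/1 ≈ 3.000
  cycle 2 → 2: weight = 9, length = 1, mean = 9/1 ≈ 9.000
  cycle 0 → 1 → 0: weight = 12, length = 2, mean = 12/2 ≈ 6.000
  cycle 0 → 2 → 0: weight = 11, length = 2, mean = 11/2 ≈ 5.500
  cycle 1 → 0 → 1: weight = 12, length = 2, mean = 12/2 ≈ 6.000
Minimum mean = 3.000, attained e.g. along the cycle 1 → 1 with weight 3 and length 1. So λ(A) = 3/1 = 3.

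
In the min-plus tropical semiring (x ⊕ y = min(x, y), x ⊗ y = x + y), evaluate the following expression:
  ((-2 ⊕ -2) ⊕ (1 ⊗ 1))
((-2 ⊕ -2) ⊕ (1 ⊗ 1)) = -2

Expand innermost to outermost. Recall ⊕ takes the minimum of its arguments and ⊗ takes their sum. Working out the expression ((-2 ⊕ -2) ⊕ (1 ⊗ 1)) gives -2.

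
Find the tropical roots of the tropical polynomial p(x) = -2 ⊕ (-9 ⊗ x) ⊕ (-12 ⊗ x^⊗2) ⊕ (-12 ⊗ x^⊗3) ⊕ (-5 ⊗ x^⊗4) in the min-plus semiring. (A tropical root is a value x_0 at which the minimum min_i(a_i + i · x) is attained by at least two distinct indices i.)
Roots: {-7, 0, 3, 7}

Each tropical root is a break point of the lower envelope of the lines y = a_i + i · x (there are 5 lines, with slopes 0, 1, ..., 4). Only the lines that attain the minimum somewhere contribute to roots; other lines are dominated. Here the surviving (envelope) indices are i = 4, i = 3, i = 2, i = 1, i = 0.
Intersections between consecutive envelope lines give the roots: for adjacent envelope indices i < j the intersection is x = (a_i − a_j) / (j − i). Reading off the sorted break points: {-7, 0, 3, 7}.
Verification: at each break x_0, at least two indices attain the minimum of min_i(a_i + i · x_0).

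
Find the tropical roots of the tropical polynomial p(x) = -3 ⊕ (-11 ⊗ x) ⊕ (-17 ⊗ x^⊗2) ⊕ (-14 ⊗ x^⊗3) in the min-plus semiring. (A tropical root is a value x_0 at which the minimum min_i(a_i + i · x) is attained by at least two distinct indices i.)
Roots: {-3, 6, 8}

Each tropical root is a break point of the lower envelope of the lines y = a_i + i · x (there are 4 lines, with slopes 0, 1, ..., 3). Only the lines that attain the minimum somewhere contribute to roots; other lines are dominated. Here the surviving (envelope) indices are i = 3, i = 2, i = 1, i = 0.
Intersections between consecutive envelope lines give the roots: for adjacent envelope indices i < j the intersection is x = (a_i − a_j) / (j − i). Reading off the sorted break points: {-3, 6, 8}.
Verification: at each break x_0, at least two indices attain the minimum of min_i(a_i + i · x_0).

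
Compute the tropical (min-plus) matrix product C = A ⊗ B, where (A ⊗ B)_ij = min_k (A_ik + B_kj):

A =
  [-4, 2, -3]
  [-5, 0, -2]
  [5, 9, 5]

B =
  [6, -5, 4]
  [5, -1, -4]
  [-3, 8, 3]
A ⊗ B =
  [-6, -9, -2]
  [-5, -10, -4]
  [2, 0, 5]

Apply the min-plus product entry-by-entry:
  C[0][0] = min over k of (A[0][0] + B[0][0] = -4 + 6 = 2, A[0][1] + B[1][0] = 2 + 5 = 7, A[0][2] + B[2][0] = -3 + -3 = -6) = -6 (attained at k = 2)
  C[0][1] = min over k of (A[0][0] + B[0][1] = -4 + -5 = -9, A[0][1] + B[1][1] = 2 + -1 = 1, A[0][2] + B[2][1] = -3 + 8 = 5) = -9 (attained at k = 0)
  C[0][2] = min over k of (A[0][0] + B[0][2] = -4 + 4 = 0, A[0][1] + B[1][2] = 2 + -4 = -2, A[0][2] + B[2][2] = -3 + 3 = 0) = -2 (attained at k = 1)
  C[1][0] = min over k of (A[1][0] + B[0][0] = -5 + 6 = 1, A[1][1] + B[1][0] = 0 + 5 = 5, A[1][2] + B[2][0] = -2 + -3 = -5) = -5 (attained at k = 2)
  C[1][1] = min over k of (A[1][0] + B[0][1] = -5 + -5 = -10, A[1][1] + B[1][1] = 0 + -1 = -1, A[1][2] + B[2][1] = -2 + 8 = 6) = -10 (attained at k = 0)
  C[1][2] = min over k of (A[1][0] + B[0][2] = -5 + 4 = -1, A[1][1] + B[1][2] = 0 + -4 = -4, A[1][2] + B[2][2] = -2 + 3 = 1) = -4 (attained at k = 1)
  C[2][0] = min over k of (A[2][0] + B[0][0] = 5 + 6 = 11, A[2][1] + B[1][0] = 9 + 5 = 14, A[2][2] + B[2][0] = 5 + -3 = 2) = 2 (attained at k = 2)
  C[2][1] = min over k of (A[2][0] + B[0][1] = 5 + -5 = 0, A[2][1] + B[1][1] = 9 + -1 = 8, A[2][2] + B[2][1] = 5 + 8 = 13) = 0 (attained at k = 0)
  C[2][2] = min over k of (A[2][0] + B[0][2] = 5 + 4 = 9, A[2][1] + B[1][2] = 9 + -4 = 5, A[2][2] + B[2][2] = 5 + 3 = 8) = 5 (attained at k = 1)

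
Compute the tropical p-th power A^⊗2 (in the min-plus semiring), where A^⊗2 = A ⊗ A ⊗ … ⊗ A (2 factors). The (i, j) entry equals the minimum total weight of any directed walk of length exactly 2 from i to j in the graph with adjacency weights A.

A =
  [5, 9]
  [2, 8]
A^⊗2 =
  [10, 14]
  [7, 11]

Each entry (A^⊗2)_ij equals the minimum over all length-2 walks i = v_0 → v_1 → … → v_2 = j of Σ_t A[v_t][v_{t+1}]. For example, for (i, j) = (0, 1) we minimise over 2 possible intermediate vertex sequences; the minimum is 14, attained along the walk 0 → 0 → 1.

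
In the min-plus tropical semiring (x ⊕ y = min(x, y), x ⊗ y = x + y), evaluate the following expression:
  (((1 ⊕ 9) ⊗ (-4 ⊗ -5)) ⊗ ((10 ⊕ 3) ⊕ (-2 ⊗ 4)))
(((1 ⊕ 9) ⊗ (-4 ⊗ -5)) ⊗ ((10 ⊕ 3) ⊕ (-2 ⊗ 4))) = -6

Expand innermost to outermost. Recall ⊕ takes the minimum of its arguments and ⊗ takes their sum. Working out the expression (((1 ⊕ 9) ⊗ (-4 ⊗ -5)) ⊗ ((10 ⊕ 3) ⊕ (-2 ⊗ 4))) gives -6.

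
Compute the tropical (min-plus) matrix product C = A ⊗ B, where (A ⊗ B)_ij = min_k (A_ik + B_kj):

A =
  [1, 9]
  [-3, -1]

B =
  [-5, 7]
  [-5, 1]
A ⊗ B =
  [-4, 8]
  [-8, 0]

Apply the min-plus product entry-by-entry:
  C[0][0] = min over k of (A[0][0] + B[0][0] = 1 + -5 = -4, A[0][1] + B[1][0] = 9 + -5 = 4) = -4 (attained at k = 0)
  C[0][1] = min over k of (A[0][0] + B[0][1] = 1 + 7 = 8, A[0][1] + B[1][1] = 9 + 1 = 10) = 8 (attained at k = 0)
  C[1][0] = min over k of (A[1][0] + B[0][0] = -3 + -5 = -8, A[1][1] + B[1][0] = -1 + -5 = -6) = -8 (attained at k = 0)
  C[1][1] = min over k of (A[1][0] + B[0][1] = -3 + 7 = 4, A[1][1] + B[1][1] = -1 + 1 = 0) = 0 (attained at k = 1)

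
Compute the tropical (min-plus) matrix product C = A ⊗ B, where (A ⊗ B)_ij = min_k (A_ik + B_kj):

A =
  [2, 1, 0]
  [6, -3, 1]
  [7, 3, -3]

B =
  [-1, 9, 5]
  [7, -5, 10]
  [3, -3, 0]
A ⊗ B =
  [1, -4, 0]
  [4, -8, 1]
  [0, -6, -3]

Apply the min-plus product entry-by-entry:
  C[0][0] = min over k of (A[0][0] + B[0][0] = 2 + -1 = 1, A[0][1] + B[1][0] = 1 + 7 = 8, A[0][2] + B[2][0] = 0 + 3 = 3) = 1 (attained at k = 0)
  C[0][1] = min over k of (A[0][0] + B[0][1] = 2 + 9 = 11, A[0][1] + B[1][1] = 1 + -5 = -4, A[0][2] + B[2][1] = 0 + -3 = -3) = -4 (attained at k = 1)
  C[0][2] = min over k of (A[0][0] + B[0][2] = 2 + 5 = 7, A[0][1] + B[1][2] = 1 + 10 = 11, A[0][2] + B[2][2] = 0 + 0 = 0) = 0 (attained at k = 2)
  C[1][0] = min over k of (A[1][0] + B[0][0] = 6 + -1 = 5, A[1][1] + B[1][0] = -3 + 7 = 4, A[1][2] + B[2][0] = 1 + 3 = 4) = 4 (attained at k = 1)
  C[1][1] = min over k of (A[1][0] + B[0][1] = 6 + 9 = 15, A[1][1] + B[1][1] = -3 + -5 = -8, A[1][2] + B[2][1] = 1 + -3 = -2) = -8 (attained at k = 1)
  C[1][2] = min over k of (A[1][0] + B[0][2] = 6 + 5 = 11, A[1][1] + B[1][2] = -3 + 10 = 7, A[1][2] + B[2][2] = 1 + 0 = 1) = 1 (attained at k = 2)
  C[2][0] = min over k of (A[2][0] + B[0][0] = 7 + -1 = 6, A[2][1] + B[1][0] = 3 + 7 = 10, A[2][2] + B[2][0] = -3 + 3 = 0) = 0 (attained at k = 2)
  C[2][1] = min over k of (A[2][0] + B[0][1] = 7 + 9 = 16, A[2][1] + B[1][1] = 3 + -5 = -2, A[2][2] + B[2][1] = -3 + -3 = -6) = -6 (attained at k = 2)
  C[2][2] = min over k of (A[2][0] + B[0][2] = 7 + 5 = 12, A[2][1] + B[1][2] = 3 + 10 = 13, A[2][2] + B[2][2] = -3 + 0 = -3) = -3 (attained at k = 2)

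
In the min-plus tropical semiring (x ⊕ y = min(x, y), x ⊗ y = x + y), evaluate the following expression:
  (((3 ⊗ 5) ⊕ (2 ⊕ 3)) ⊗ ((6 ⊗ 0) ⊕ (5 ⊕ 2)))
(((3 ⊗ 5) ⊕ (2 ⊕ 3)) ⊗ ((6 ⊗ 0) ⊕ (5 ⊕ 2))) = 4

Expand innermost to outermost. Recall ⊕ takes the minimum of its arguments and ⊗ takes their sum. Working out the expression (((3 ⊗ 5) ⊕ (2 ⊕ 3)) ⊗ ((6 ⊗ 0) ⊕ (5 ⊕ 2))) gives 4.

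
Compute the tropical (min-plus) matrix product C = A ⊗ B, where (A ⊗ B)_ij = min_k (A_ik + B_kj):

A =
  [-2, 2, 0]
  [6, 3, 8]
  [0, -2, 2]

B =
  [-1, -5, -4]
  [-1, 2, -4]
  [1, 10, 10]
A ⊗ B =
  [-3, -7, -6]
  [2, 1, -1]
  [-3, -5, -6]

Apply the min-plus product entry-by-entry:
  C[0][0] = min over k of (A[0][0] + B[0][0] = -2 + -1 = -3, A[0][1] + B[1][0] = 2 + -1 = 1, A[0][2] + B[2][0] = 0 + 1 = 1) = -3 (attained at k = 0)
  C[0][1] = min over k of (A[0][0] + B[0][1] = -2 + -5 = -7, A[0][1] + B[1][1] = 2 + 2 = 4, A[0][2] + B[2][1] = 0 + 10 = 10) = -7 (attained at k = 0)
  C[0][2] = min over k of (A[0][0] + B[0][2] = -2 + -4 = -6, A[0][1] + B[1][2] = 2 + -4 = -2, A[0][2] + B[2][2] = 0 + 10 = 10) = -6 (attained at k = 0)
  C[1][0] = min over k of (A[1][0] + B[0][0] = 6 + -1 = 5, A[1][1] + B[1][0] = 3 + -1 = 2, A[1][2] + B[2][0] = 8 + 1 = 9) = 2 (attained at k = 1)
  C[1][1] = min over k of (A[1][0] + B[0][1] = 6 + -5 = 1, A[1][1] + B[1][1] = 3 + 2 = 5, A[1][2] + B[2][1] = 8 + 10 = 18) = 1 (attained at k = 0)
  C[1][2] = min over k of (A[1][0] + B[0][2] = 6 + -4 = 2, A[1][1] + B[1][2] = 3 + -4 = -1, A[1][2] + B[2][2] = 8 + 10 = 18) = -1 (attained at k = 1)
  C[2][0] = min over k of (A[2][0] + B[0][0] = 0 + -1 = -1, A[2][1] + B[1][0] = -2 + -1 = -3, A[2][2] + B[2][0] = 2 + 1 = 3) = -3 (attained at k = 1)
  C[2][1] = min over k of (A[2][0] + B[0][1] = 0 + -5 = -5, A[2][1] + B[1][1] = -2 + 2 = 0, A[2][2] + B[2][1] = 2 + 10 = 12) = -5 (attained at k = 0)
  C[2][2] = min over k of (A[2][0] + B[0][2] = 0 + -4 = -4, A[2][1] + B[1][2] = -2 + -4 = -6, A[2][2] + B[2][2] = 2 + 10 = 12) = -6 (attained at k = 1)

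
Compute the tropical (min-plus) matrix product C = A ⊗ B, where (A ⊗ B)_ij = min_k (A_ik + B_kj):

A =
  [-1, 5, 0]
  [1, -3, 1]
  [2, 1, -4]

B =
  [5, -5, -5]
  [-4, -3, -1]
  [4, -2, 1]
A ⊗ B =
  [1, -6, -6]
  [-7, -6, -4]
  [-3, -6, -3]

Apply the min-plus product entry-by-entry:
  C[0][0] = min over k of (A[0][0] + B[0][0] = -1 + 5 = 4, A[0][1] + B[1][0] = 5 + -4 = 1, A[0][2] + B[2][0] = 0 + 4 = 4) = 1 (attained at k = 1)
  C[0][1] = min over k of (A[0][0] + B[0][1] = -1 + -5 = -6, A[0][1] + B[1][1] = 5 + -3 = 2, A[0][2] + B[2][1] = 0 + -2 = -2) = -6 (attained at k = 0)
  C[0][2] = min over k of (A[0][0] + B[0][2] = -1 + -5 = -6, A[0][1] + B[1][2] = 5 + -1 = 4, A[0][2] + B[2][2] = 0 + 1 = 1) = -6 (attained at k = 0)
  C[1][0] = min over k of (A[1][0] + B[0][0] = 1 + 5 = 6, A[1][1] + B[1][0] = -3 + -4 = -7, A[1][2] + B[2][0] = 1 + 4 = 5) = -7 (attained at k = 1)
  C[1][1] = min over k of (A[1][0] + B[0][1] = 1 + -5 = -4, A[1][1] + B[1][1] = -3 + -3 = -6, A[1][2] + B[2][1] = 1 + -2 = -1) = -6 (attained at k = 1)
  C[1][2] = min over k of (A[1][0] + B[0][2] = 1 + -5 = -4, A[1][1] + B[1][2] = -3 + -1 = -4, A[1][2] + B[2][2] = 1 + 1 = 2) = -4 (attained at k = 0)
  C[2][0] = min over k of (A[2][0] + B[0][0] = 2 + 5 = 7, A[2][1] + B[1][0] = 1 + -4 = -3, A[2][2] + B[2][0] = -4 + 4 = 0) = -3 (attained at k = 1)
  C[2][1] = min over k of (A[2][0] + B[0][1] = 2 + -5 = -3, A[2][1] + B[1][1] = 1 + -3 = -2, A[2][2] + B[2][1] = -4 + -2 = -6) = -6 (attained at k = 2)
  C[2][2] = min over k of (A[2][0] + B[0][2] = 2 + -5 = -3, A[2][1] + B[1][2] = 1 + -1 = 0, A[2][2] + B[2][2] = -4 + 1 = -3) = -3 (attained at k = 0)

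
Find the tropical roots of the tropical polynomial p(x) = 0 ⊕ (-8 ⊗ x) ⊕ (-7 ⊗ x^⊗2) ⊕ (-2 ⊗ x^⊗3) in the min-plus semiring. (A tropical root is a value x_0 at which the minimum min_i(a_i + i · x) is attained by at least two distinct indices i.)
Roots: {-5, -1, 8}

Each tropical root is a break point of the lower envelope of the lines y = a_i + i · x (there are 4 lines, with slopes 0, 1, ..., 3). Only the lines that attain the minimum somewhere contribute to roots; other lines are dominated. Here the surviving (envelope) indices are i = 3, i = 2, i = 1, i = 0.
Intersections between consecutive envelope lines give the roots: for adjacent envelope indices i < j the intersection is x = (a_i − a_j) / (j − i). Reading off the sorted break points: {-5, -1, 8}.
Verification: at each break x_0, at least two indices attain the minimum of min_i(a_i + i · x_0).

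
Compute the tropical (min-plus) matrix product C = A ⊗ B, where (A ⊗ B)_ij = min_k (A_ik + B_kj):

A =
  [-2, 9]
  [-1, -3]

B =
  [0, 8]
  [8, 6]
A ⊗ B =
  [-2, 6]
  [-1, 3]

Apply the min-plus product entry-by-entry:
  C[0][0] = min over k of (A[0][0] + B[0][0] = -2 + 0 = -2, A[0][1] + B[1][0] = 9 + 8 = 17) = -2 (attained at k = 0)
  C[0][1] = min over k of (A[0][0] + B[0][1] = -2 + 8 = 6, A[0][1] + B[1][1] = 9 + 6 = 15) = 6 (attained at k = 0)
  C[1][0] = min over k of (A[1][0] + B[0][0] = -1 + 0 = -1, A[1][1] + B[1][0] = -3 + 8 = 5) = -1 (attained at k = 0)
  C[1][1] = min over k of (A[1][0] + B[0][1] = -1 + 8 = 7, A[1][1] + B[1][1] = -3 + 6 = 3) = 3 (attained at k = 1)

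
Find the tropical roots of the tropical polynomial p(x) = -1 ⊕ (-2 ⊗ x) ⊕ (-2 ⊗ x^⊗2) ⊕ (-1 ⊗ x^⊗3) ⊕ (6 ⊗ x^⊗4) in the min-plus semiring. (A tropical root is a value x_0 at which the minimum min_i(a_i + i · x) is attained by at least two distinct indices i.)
Roots: {-7, -1, 0, 1}

Each tropical root is a break point of the lower envelope of the lines y = a_i + i · x (there are 5 lines, with slopes 0, 1, ..., 4). Only the lines that attain the minimum somewhere contribute to roots; other lines are dominated. Here the surviving (envelope) indices are i = 4, i = 3, i = 2, i = 1, i = 0.
Intersections between consecutive envelope lines give the roots: for adjacent envelope indices i < j the intersection is x = (a_i − a_j) / (j − i). Reading off the sorted break points: {-7, -1, 0, 1}.
Verification: at each break x_0, at least two indices attain the minimum of min_i(a_i + i · x_0).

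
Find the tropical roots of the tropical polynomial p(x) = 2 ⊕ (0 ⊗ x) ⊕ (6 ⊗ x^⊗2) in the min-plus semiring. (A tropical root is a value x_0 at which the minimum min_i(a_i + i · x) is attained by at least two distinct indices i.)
Roots: {-6, 2}

Each tropical root is a break point of the lower envelope of the lines y = a_i + i · x (there are 3 lines, with slopes 0, 1, ..., 2). Only the lines that attain the minimum somewhere contribute to roots; other lines are dominated. Here the surviving (envelope) indices are i = 2, i = 1, i = 0.
Intersections between consecutive envelope lines give the roots: for adjacent envelope indices i < j the intersection is x = (a_i − a_j) / (j − i). Reading off the sorted break points: {-6, 2}.
Verification: at each break x_0, at least two indices attain the minimum of min_i(a_i + i · x_0).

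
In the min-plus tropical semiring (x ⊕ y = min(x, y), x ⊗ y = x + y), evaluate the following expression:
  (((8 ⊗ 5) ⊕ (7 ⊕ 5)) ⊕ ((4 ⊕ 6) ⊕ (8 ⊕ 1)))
(((8 ⊗ 5) ⊕ (7 ⊕ 5)) ⊕ ((4 ⊕ 6) ⊕ (8 ⊕ 1))) = 1

Expand innermost to outermost. Recall ⊕ takes the minimum of its arguments and ⊗ takes their sum. Working out the expression (((8 ⊗ 5) ⊕ (7 ⊕ 5)) ⊕ ((4 ⊕ 6) ⊕ (8 ⊕ 1))) gives 1.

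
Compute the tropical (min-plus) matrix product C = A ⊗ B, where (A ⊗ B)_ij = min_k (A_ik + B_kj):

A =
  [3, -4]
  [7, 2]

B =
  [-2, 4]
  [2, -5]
A ⊗ B =
  [-2, -9]
  [4, -3]

Apply the min-plus product entry-by-entry:
  C[0][0] = min over k of (A[0][0] + B[0][0] = 3 + -2 = 1, A[0][1] + B[1][0] = -4 + 2 = -2) = -2 (attained at k = 1)
  C[0][1] = min over k of (A[0][0] + B[0][1] = 3 + 4 = 7, A[0][1] + B[1][1] = -4 + -5 = -9) = -9 (attained at k = 1)
  C[1][0] = min over k of (A[1][0] + B[0][0] = 7 + -2 = 5, A[1][1] + B[1][0] = 2 + 2 = 4) = 4 (attained at k = 1)
  C[1][1] = min over k of (A[1][0] + B[0][1] = 7 + 4 = 11, A[1][1] + B[1][1] = 2 + -5 = -3) = -3 (attained at k = 1)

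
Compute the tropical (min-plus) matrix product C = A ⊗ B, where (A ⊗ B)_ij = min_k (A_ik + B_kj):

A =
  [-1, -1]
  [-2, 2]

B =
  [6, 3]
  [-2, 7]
A ⊗ B =
  [-3, 2]
  [0, 1]

Apply the min-plus product entry-by-entry:
  C[0][0] = min over k of (A[0][0] + B[0][0] = -1 + 6 = 5, A[0][1] + B[1][0] = -1 + -2 = -3) = -3 (attained at k = 1)
  C[0][1] = min over k of (A[0][0] + B[0][1] = -1 + 3 = 2, A[0][1] + B[1][1] = -1 + 7 = 6) = 2 (attained at k = 0)
  C[1][0] = min over k of (A[1][0] + B[0][0] = -2 + 6 = 4, A[1][1] + B[1][0] = 2 + -2 = 0) = 0 (attained at k = 1)
  C[1][1] = min over k of (A[1][0] + B[0][1] = -2 + 3 = 1, A[1][1] + B[1][1] = 2 + 7 = 9) = 1 (attained at k = 0)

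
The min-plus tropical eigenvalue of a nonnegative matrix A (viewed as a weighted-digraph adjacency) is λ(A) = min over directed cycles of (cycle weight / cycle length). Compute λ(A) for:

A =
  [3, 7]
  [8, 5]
λ(A) = 3

Enumerate directed cycles and compute their means (weight / length). Sample:
  cycle 0 → 0: weight = 3, length = 1, mean = 3/1 ≈ 3.000
  cycle 1 → 1: weight = 5, length = 1, mean = 5/1 ≈ 5.000
  cycle 0 → 1 → 0: weight = 15, length = 2, mean = 15/2 ≈ 7.500
  cycle 1 → 0 → 1: weight = 15, length = 2, mean = 15/2 ≈ 7.500
Minimum mean = 3.000, attained e.g. along the cycle 0 → 0 with weight 3 and length 1. So λ(A) = 3/1 = 3.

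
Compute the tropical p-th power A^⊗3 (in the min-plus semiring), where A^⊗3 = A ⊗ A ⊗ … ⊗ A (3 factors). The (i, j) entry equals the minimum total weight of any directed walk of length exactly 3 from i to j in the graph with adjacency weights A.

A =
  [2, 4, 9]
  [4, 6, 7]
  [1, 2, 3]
A^⊗3 =
  [6, 8, 13]
  [8, 10, 13]
  [5, 7, 9]

Each entry (A^⊗3)_ij equals the minimum over all length-3 walks i = v_0 → v_1 → … → v_3 = j of Σ_t A[v_t][v_{t+1}]. For example, for (i, j) = (0, 2) we minimise over 9 possible intermediate vertex sequences; the minimum is 13, attained along the walk 0 → 0 → 0 → 2.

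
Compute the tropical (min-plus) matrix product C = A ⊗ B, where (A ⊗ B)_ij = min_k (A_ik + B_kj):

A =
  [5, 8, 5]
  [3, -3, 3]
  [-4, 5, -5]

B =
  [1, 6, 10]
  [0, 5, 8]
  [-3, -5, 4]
A ⊗ B =
  [2, 0, 9]
  [-3, -2, 5]
  [-8, -10, -1]

Apply the min-plus product entry-by-entry:
  C[0][0] = min over k of (A[0][0] + B[0][0] = 5 + 1 = 6, A[0][1] + B[1][0] = 8 + 0 = 8, A[0][2] + B[2][0] = 5 + -3 = 2) = 2 (attained at k = 2)
  C[0][1] = min over k of (A[0][0] + B[0][1] = 5 + 6 = 11, A[0][1] + B[1][1] = 8 + 5 = 13, A[0][2] + B[2][1] = 5 + -5 = 0) = 0 (attained at k = 2)
  C[0][2] = min over k of (A[0][0] + B[0][2] = 5 + 10 = 15, A[0][1] + B[1][2] = 8 + 8 = 16, A[0][2] + B[2][2] = 5 + 4 = 9) = 9 (attained at k = 2)
  C[1][0] = min over k of (A[1][0] + B[0][0] = 3 + 1 = 4, A[1][1] + B[1][0] = -3 + 0 = -3, A[1][2] + B[2][0] = 3 + -3 = 0) = -3 (attained at k = 1)
  C[1][1] = min over k of (A[1][0] + B[0][1] = 3 + 6 = 9, A[1][1] + B[1][1] = -3 + 5 = 2, A[1][2] + B[2][1] = 3 + -5 = -2) = -2 (attained at k = 2)
  C[1][2] = min over k of (A[1][0] + B[0][2] = 3 + 10 = 13, A[1][1] + B[1][2] = -3 + 8 = 5, A[1][2] + B[2][2] = 3 + 4 = 7) = 5 (attained at k = 1)
  C[2][0] = min over k of (A[2][0] + B[0][0] = -4 + 1 = -3, A[2][1] + B[1][0] = 5 + 0 = 5, A[2][2] + B[2][0] = -5 + -3 = -8) = -8 (attained at k = 2)
  C[2][1] = min over k of (A[2][0] + B[0][1] = -4 + 6 = 2, A[2][1] + B[1][1] = 5 + 5 = 10, A[2][2] + B[2][1] = -5 + -5 = -10) = -10 (attained at k = 2)
  C[2][2] = min over k of (A[2][0] + B[0][2] = -4 + 10 = 6, A[2][1] + B[1][2] = 5 + 8 = 13, A[2][2] + B[2][2] = -5 + 4 = -1) = -1 (attained at k = 2)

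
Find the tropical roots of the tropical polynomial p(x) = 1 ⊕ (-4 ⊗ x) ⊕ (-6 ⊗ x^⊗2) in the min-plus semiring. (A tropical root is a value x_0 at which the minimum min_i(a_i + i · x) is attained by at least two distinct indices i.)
Roots: {2, 5}

Each tropical root is a break point of the lower envelope of the lines y = a_i + i · x (there are 3 lines, with slopes 0, 1, ..., 2). Only the lines that attain the minimum somewhere contribute to roots; other lines are dominated. Here the surviving (envelope) indices are i = 2, i = 1, i = 0.
Intersections between consecutive envelope lines give the roots: for adjacent envelope indices i < j the intersection is x = (a_i − a_j) / (j − i). Reading off the sorted break points: {2, 5}.
Verification: at each break x_0, at least two indices attain the minimum of min_i(a_i + i · x_0).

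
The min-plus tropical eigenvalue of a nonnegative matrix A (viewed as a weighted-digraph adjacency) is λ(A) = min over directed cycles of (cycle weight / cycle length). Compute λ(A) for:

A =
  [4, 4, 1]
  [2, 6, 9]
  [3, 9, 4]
λ(A) = 2

Enumerate directed cycles and compute their means (weight / length). Sample:
  cycle 0 → 0: weight = 4, length = 1, mean = 4/1 ≈ 4.000
  cycle 1 → 1: weight = 6, length = 1, mean = 6/1 ≈ 6.000
  cycle 2 → 2: weight = 4, length = 1, mean = 4/1 ≈ 4.000
  cycle 0 → 1 → 0: weight = 6, length = 2, mean = 6/2 ≈ 3.000
  cycle 0 → 2 → 0: weight = 4, length = 2, mean = 4/2 ≈ 2.000
  cycle 1 → 0 → 1: weight = 6, length = 2, mean = 6/2 ≈ 3.000
Minimum mean = 2.000, attained e.g. along the cycle 0 → 2 → 0 with weight 4 and length 2. So λ(A) = 4/2 = 2.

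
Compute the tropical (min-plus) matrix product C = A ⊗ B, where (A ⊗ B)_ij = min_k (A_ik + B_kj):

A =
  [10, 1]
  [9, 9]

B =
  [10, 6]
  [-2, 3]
A ⊗ B =
  [-1, 4]
  [7, 12]

Apply the min-plus product entry-by-entry:
  C[0][0] = min over k of (A[0][0] + B[0][0] = 10 + 10 = 20, A[0][1] + B[1][0] = 1 + -2 = -1) = -1 (attained at k = 1)
  C[0][1] = min over k of (A[0][0] + B[0][1] = 10 + 6 = 16, A[0][1] + B[1][1] = 1 + 3 = 4) = 4 (attained at k = 1)
  C[1][0] = min over k of (A[1][0] + B[0][0] = 9 + 10 = 19, A[1][1] + B[1][0] = 9 + -2 = 7) = 7 (attained at k = 1)
  C[1][1] = min over k of (A[1][0] + B[0][1] = 9 + 6 = 15, A[1][1] + B[1][1] = 9 + 3 = 12) = 12 (attained at k = 1)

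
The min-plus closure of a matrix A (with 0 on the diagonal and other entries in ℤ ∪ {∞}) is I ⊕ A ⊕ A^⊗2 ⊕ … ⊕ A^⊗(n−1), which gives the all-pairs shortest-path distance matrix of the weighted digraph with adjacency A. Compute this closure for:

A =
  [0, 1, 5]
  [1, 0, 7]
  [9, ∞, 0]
Closure =
  [0, 1, 5]
  [1, 0, 6]
  [9, 10, 0]

This is the Floyd-Warshall all-pairs shortest-path computation. For each intermediate vertex k = 0, 1, …, 2, update dist[i][j] ← min(dist[i][j], dist[i][k] + dist[k][j]). The final matrix gives, for each (i, j), the minimum total weight of any directed path from i to j (possibly empty when i = j).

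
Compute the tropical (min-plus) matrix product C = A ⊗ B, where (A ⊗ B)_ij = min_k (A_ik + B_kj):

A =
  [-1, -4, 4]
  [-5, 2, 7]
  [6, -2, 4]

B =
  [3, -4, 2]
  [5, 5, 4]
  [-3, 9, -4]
A ⊗ B =
  [1, -5, 0]
  [-2, -9, -3]
  [1, 2, 0]

Apply the min-plus product entry-by-entry:
  C[0][0] = min over k of (A[0][0] + B[0][0] = -1 + 3 = 2, A[0][1] + B[1][0] = -4 + 5 = 1, A[0][2] + B[2][0] = 4 + -3 = 1) = 1 (attained at k = 1)
  C[0][1] = min over k of (A[0][0] + B[0][1] = -1 + -4 = -5, A[0][1] + B[1][1] = -4 + 5 = 1, A[0][2] + B[2][1] = 4 + 9 = 13) = -5 (attained at k = 0)
  C[0][2] = min over k of (A[0][0] + B[0][2] = -1 + 2 = 1, A[0][1] + B[1][2] = -4 + 4 = 0, A[0][2] + B[2][2] = 4 + -4 = 0) = 0 (attained at k = 1)
  C[1][0] = min over k of (A[1][0] + B[0][0] = -5 + 3 = -2, A[1][1] + B[1][0] = 2 + 5 = 7, A[1][2] + B[2][0] = 7 + -3 = 4) = -2 (attained at k = 0)
  C[1][1] = min over k of (A[1][0] + B[0][1] = -5 + -4 = -9, A[1][1] + B[1][1] = 2 + 5 = 7, A[1][2] + B[2][1] = 7 + 9 = 16) = -9 (attained at k = 0)
  C[1][2] = min over k of (A[1][0] + B[0][2] = -5 + 2 = -3, A[1][1] + B[1][2] = 2 + 4 = 6, A[1][2] + B[2][2] = 7 + -4 = 3) = -3 (attained at k = 0)
  C[2][0] = min over k of (A[2][0] + B[0][0] = 6 + 3 = 9, A[2][1] + B[1][0] = -2 + 5 = 3, A[2][2] + B[2][0] = 4 + -3 = 1) = 1 (attained at k = 2)
  C[2][1] = min over k of (A[2][0] + B[0][1] = 6 + -4 = 2, A[2][1] + B[1][1] = -2 + 5 = 3, A[2][2] + B[2][1] = 4 + 9 = 13) = 2 (attained at k = 0)
  C[2][2] = min over k of (A[2][0] + B[0][2] = 6 + 2 = 8, A[2][1] + B[1][2] = -2 + 4 = 2, A[2][2] + B[2][2] = 4 + -4 = 0) = 0 (attained at k = 2)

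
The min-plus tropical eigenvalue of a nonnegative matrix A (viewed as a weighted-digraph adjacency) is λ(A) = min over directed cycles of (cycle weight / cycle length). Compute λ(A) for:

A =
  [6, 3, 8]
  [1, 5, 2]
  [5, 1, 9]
λ(A) = 3/2

Enumerate directed cycles and compute their means (weight / length). Sample:
  cycle 0 → 0: weight = 6, length = 1, mean = 6/1 ≈ 6.000
  cycle 1 → 1: weight = 5, length = 1, mean = 5/1 ≈ 5.000
  cycle 2 → 2: weight = 9, length = 1, mean = 9/1 ≈ 9.000
  cycle 0 → 1 → 0: weight = 4, length = 2, mean = 4/2 ≈ 2.000
  cycle 0 → 2 → 0: weight = 13, length = 2, mean = 13/2 ≈ 6.500
  cycle 1 → 0 → 1: weight = 4, length = 2, mean = 4/2 ≈ 2.000
Minimum mean = 1.500, attained e.g. along the cycle 1 → 2 → 1 with weight 3 and length 2. So λ(A) = 3/2 = 3/2.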